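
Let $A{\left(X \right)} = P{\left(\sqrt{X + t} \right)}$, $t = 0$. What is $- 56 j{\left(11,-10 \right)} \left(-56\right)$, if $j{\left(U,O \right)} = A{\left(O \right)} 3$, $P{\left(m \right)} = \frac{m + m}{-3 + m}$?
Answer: $\frac{18816 \sqrt{10}}{\sqrt{10} + 3 i} \approx 9903.2 - 9395.0 i$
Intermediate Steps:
$P{\left(m \right)} = \frac{2 m}{-3 + m}$
$A{\left(X \right)} = \frac{2 \sqrt{X}}{-3 + \sqrt{X}}$ ($A{\left(X \right)} = \frac{2 \sqrt{X + 0}}{-3 + \sqrt{X + 0}} = \frac{2 \sqrt{X}}{-3 + \sqrt{X}}$)
$j{\left(U,O \right)} = \frac{6 \sqrt{O}}{-3 + \sqrt{O}}$ ($j{\left(U,O \right)} = \frac{2 \sqrt{O}}{-3 + \sqrt{O}} 3 = \frac{6 \sqrt{O}}{-3 + \sqrt{O}}$)
$- 56 j{\left(11,-10 \right)} \left(-56\right) = - 56 \frac{6 \sqrt{-10}}{-3 + \sqrt{-10}} \left(-56\right) = - 56 \frac{6 i \sqrt{10}}{-3 + i \sqrt{10}} \left(-56\right) = - \frac{336 i \sqrt{10}}{-3 + i \sqrt{10}} \left(-56\right) = \frac{18816 i \sqrt{10}}{-3 + i \sqrt{10}}$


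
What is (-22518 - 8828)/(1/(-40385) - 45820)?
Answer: 1265908210/1850440701 ≈ 0.68411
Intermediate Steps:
(-22518 - 8828)/(1/(-40385) - 45820) = -31346/(-1/40385 - 45820) = -31346/(-1850440701/40385) = -31346*(-40385/1850440701) = 1265908210/1850440701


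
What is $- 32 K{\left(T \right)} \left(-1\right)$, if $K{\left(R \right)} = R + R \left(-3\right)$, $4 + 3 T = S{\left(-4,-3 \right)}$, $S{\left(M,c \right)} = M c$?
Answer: $- \frac{512}{3} \approx -170.67$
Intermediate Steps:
$T = \frac{8}{3}$ ($T = - \frac{4}{3} + \frac{\left(-4\right) \left(-3\right)}{3} = - \frac{4}{3} + \frac{1}{3} \cdot 12 = - \frac{4}{3} + 4 = \frac{8}{3} \approx 2.6667$)
$K{\left(R \right)} = - 2 R$ ($K{\left(R \right)} = R - 3 R = - 2 R$)
$- 32 K{\left(T \right)} \left(-1\right) = - 32 \left(\left(-2\right) \frac{8}{3}\right) \left(-1\right) = \left(-32\right) \left(- \frac{16}{3}\right) \left(-1\right) = \frac{512}{3} \left(-1\right) = - \frac{512}{3}$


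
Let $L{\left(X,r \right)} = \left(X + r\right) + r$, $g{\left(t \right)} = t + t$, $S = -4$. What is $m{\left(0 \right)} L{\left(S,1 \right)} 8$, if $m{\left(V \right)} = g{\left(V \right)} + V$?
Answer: $0$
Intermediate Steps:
$g{\left(t \right)} = 2 t$
$m{\left(V \right)} = 3 V$ ($m{\left(V \right)} = 2 V + V = 3 V$)
$L{\left(X,r \right)} = X + 2 r$
$m{\left(0 \right)} L{\left(S,1 \right)} 8 = 3 \cdot 0 \left(-4 + 2 \cdot 1\right) 8 = 0 \left(-4 + 2\right) 8 = 0 \left(-2\right) 8 = 0 \cdot 8 = 0$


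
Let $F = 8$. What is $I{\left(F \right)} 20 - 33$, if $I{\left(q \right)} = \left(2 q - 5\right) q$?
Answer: $1727$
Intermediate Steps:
$I{\left(q \right)} = q \left(-5 + 2 q\right)$ ($I{\left(q \right)} = \left(-5 + 2 q\right) q = q \left(-5 + 2 q\right)$)
$I{\left(F \right)} 20 - 33 = 8 \left(-5 + 2 \cdot 8\right) 20 - 33 = 8 \left(-5 + 16\right) 20 - 33 = 8 \cdot 11 \cdot 20 - 33 = 88 \cdot 20 - 33 = 1760 - 33 = 1727$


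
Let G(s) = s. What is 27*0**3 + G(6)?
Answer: 6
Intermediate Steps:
27*0**3 + G(6) = 27*0**3 + 6 = 27*0 + 6 = 0 + 6 = 6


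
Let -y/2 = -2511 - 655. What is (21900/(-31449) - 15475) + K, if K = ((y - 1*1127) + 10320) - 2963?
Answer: -30544279/10483 ≈ -2913.7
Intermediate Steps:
y = 6332 (y = -2*(-2511 - 655) = -2*(-3166) = 6332)
K = 12562 (K = ((6332 - 1*1127) + 10320) - 2963 = ((6332 - 1127) + 10320) - 2963 = (5205 + 10320) - 2963 = 15525 - 2963 = 12562)
(21900/(-31449) - 15475) + K = (21900/(-31449) - 15475) + 12562 = (21900*(-1/31449) - 15475) + 12562 = (-7300/10483 - 15475) + 12562 = -162231725/10483 + 12562 = -30544279/10483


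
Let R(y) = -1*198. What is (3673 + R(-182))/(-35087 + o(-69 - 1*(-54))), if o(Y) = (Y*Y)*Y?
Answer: -3475/38462 ≈ -0.090349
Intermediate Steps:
R(y) = -198
o(Y) = Y³ (o(Y) = Y²*Y = Y³)
(3673 + R(-182))/(-35087 + o(-69 - 1*(-54))) = (3673 - 198)/(-35087 + (-69 - 1*(-54))³) = 3475/(-35087 + (-69 + 54)³) = 3475/(-35087 + (-15)³) = 3475/(-35087 - 3375) = 3475/(-38462) = 3475*(-1/38462) = -3475/38462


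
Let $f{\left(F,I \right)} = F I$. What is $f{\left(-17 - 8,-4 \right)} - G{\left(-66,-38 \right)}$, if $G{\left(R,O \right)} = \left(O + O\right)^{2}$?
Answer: $-5676$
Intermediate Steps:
$G{\left(R,O \right)} = 4 O^{2}$ ($G{\left(R,O \right)} = \left(2 O\right)^{2} = 4 O^{2}$)
$f{\left(-17 - 8,-4 \right)} - G{\left(-66,-38 \right)} = \left(-17 - 8\right) \left(-4\right) - 4 \left(-38\right)^{2} = \left(-17 - 8\right) \left(-4\right) - 4 \cdot 1444 = \left(-25\right) \left(-4\right) - 5776 = 100 - 5776 = -5676$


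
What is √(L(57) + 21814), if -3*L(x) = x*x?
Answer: √20731 ≈ 143.98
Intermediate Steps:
L(x) = -x²/3 (L(x) = -x*x/3 = -x²/3)
√(L(57) + 21814) = √(-⅓*57² + 21814) = √(-⅓*3249 + 21814) = √(-1083 + 21814) = √20731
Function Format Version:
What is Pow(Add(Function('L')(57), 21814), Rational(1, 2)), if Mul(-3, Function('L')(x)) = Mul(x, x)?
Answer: Pow(20731, Rational(1, 2)) ≈ 143.98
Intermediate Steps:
Function('L')(x) = Mul(Rational(-1, 3), Pow(x, 2)) (Function('L')(x) = Mul(Rational(-1, 3), Mul(x, x)) = Mul(Rational(-1, 3), Pow(x, 2)))
Pow(Add(Function('L')(57), 21814), Rational(1, 2)) = Pow(Add(Mul(Rational(-1, 3), Pow(57, 2)), 21814), Rational(1, 2)) = Pow(Add(Mul(Rational(-1, 3), 3249), 21814), Rational(1, 2)) = Pow(Add(-1083, 21814), Rational(1, 2)) = Pow(20731, Rational(1, 2))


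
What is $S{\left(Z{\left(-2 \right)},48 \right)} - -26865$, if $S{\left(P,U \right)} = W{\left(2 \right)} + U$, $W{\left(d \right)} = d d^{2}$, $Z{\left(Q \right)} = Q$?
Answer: $26921$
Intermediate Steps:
$W{\left(d \right)} = d^{3}$
$S{\left(P,U \right)} = 8 + U$ ($S{\left(P,U \right)} = 2^{3} + U = 8 + U$)
$S{\left(Z{\left(-2 \right)},48 \right)} - -26865 = \left(8 + 48\right) - -26865 = 56 + 26865 = 26921$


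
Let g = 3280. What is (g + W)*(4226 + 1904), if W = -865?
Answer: 14803950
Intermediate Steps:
(g + W)*(4226 + 1904) = (3280 - 865)*(4226 + 1904) = 2415*6130 = 14803950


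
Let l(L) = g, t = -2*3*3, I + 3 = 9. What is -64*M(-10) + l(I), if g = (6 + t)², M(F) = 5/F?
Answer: 176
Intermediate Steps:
I = 6 (I = -3 + 9 = 6)
t = -18 (t = -6*3 = -18)
g = 144 (g = (6 - 18)² = (-12)² = 144)
l(L) = 144
-64*M(-10) + l(I) = -320/(-10) + 144 = -320*(-1)/10 + 144 = -64*(-½) + 144 = 32 + 144 = 176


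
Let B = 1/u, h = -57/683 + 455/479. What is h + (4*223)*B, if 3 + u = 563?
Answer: 112640691/45801980 ≈ 2.4593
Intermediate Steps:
u = 560 (u = -3 + 563 = 560)
h = 283462/327157 (h = -57*1/683 + 455*(1/479) = -57/683 + 455/479 = 283462/327157 ≈ 0.86644)
B = 1/560 ≈ 0.0017857
h + (4*223)*B = 283462/327157 + (4*223)*(1/560) = 283462/327157 + 892*(1/560) = 283462/327157 + 223/140 = 112640691/45801980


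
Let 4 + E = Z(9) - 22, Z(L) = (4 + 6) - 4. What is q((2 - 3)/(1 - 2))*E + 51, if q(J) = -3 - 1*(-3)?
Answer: 51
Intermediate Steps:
Z(L) = 6 (Z(L) = 10 - 4 = 6)
q(J) = 0 (q(J) = -3 + 3 = 0)
E = -20 (E = -4 + (6 - 22) = -4 - 16 = -20)
q((2 - 3)/(1 - 2))*E + 51 = 0*(-20) + 51 = 0 + 51 = 51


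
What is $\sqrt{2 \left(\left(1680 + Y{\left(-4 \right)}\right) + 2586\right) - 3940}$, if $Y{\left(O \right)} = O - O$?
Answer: $4 \sqrt{287} \approx 67.764$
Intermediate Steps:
$Y{\left(O \right)} = 0$
$\sqrt{2 \left(\left(1680 + Y{\left(-4 \right)}\right) + 2586\right) - 3940} = \sqrt{2 \left(\left(1680 + 0\right) + 2586\right) - 3940} = \sqrt{2 \left(1680 + 2586\right) - 3940} = \sqrt{2 \cdot 4266 - 3940} = \sqrt{8532 - 3940} = \sqrt{4592} = 4 \sqrt{287}$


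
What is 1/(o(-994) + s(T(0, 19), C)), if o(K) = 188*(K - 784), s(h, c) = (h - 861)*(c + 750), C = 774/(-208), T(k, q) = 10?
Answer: -104/100812119 ≈ -1.0316e-6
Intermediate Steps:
C = -387/104 (C = 774*(-1/208) = -387/104 ≈ -3.7212)
s(h, c) = (-861 + h)*(750 + c)
o(K) = -147392 + 188*K (o(K) = 188*(-784 + K) = -147392 + 188*K)
1/(o(-994) + s(T(0, 19), C)) = 1/((-147392 + 188*(-994)) + (-645750 - 861*(-387/104) + 750*10 - 387/104*10)) = 1/((-147392 - 186872) + (-645750 + 333207/104 + 7500 - 1935/52)) = 1/(-334264 - 66048663/104) = 1/(-100812119/104) = -104/100812119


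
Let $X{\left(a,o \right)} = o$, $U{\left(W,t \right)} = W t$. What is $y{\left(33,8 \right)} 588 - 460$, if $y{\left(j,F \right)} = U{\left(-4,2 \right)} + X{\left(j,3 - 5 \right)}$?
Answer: $-6340$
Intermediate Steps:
$y{\left(j,F \right)} = -10$ ($y{\left(j,F \right)} = \left(-4\right) 2 + \left(3 - 5\right) = -8 - 2 = -10$)
$y{\left(33,8 \right)} 588 - 460 = \left(-10\right) 588 - 460 = -5880 - 460 = -6340$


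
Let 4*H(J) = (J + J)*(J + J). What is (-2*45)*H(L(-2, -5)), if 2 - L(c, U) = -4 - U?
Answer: -90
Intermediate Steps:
L(c, U) = 6 + U (L(c, U) = 2 - (-4 - U) = 2 + (4 + U) = 6 + U)
H(J) = J² (H(J) = ((J + J)*(J + J))/4 = ((2*J)*(2*J))/4 = (4*J²)/4 = J²)
(-2*45)*H(L(-2, -5)) = (-2*45)*(6 - 5)² = -90*1² = -90*1 = -90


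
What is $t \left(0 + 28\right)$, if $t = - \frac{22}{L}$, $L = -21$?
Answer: $\frac{88}{3} \approx 29.333$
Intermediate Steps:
$t = \frac{22}{21}$ ($t = - \frac{22}{-21} = \left(-22\right) \left(- \frac{1}{21}\right) = \frac{22}{21} \approx 1.0476$)
$t \left(0 + 28\right) = \frac{22 \left(0 + 28\right)}{21} = \frac{22}{21} \cdot 28 = \frac{88}{3}$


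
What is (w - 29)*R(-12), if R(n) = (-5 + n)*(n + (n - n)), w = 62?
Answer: 6732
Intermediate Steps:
R(n) = n*(-5 + n) (R(n) = (-5 + n)*(n + 0) = (-5 + n)*n = n*(-5 + n))
(w - 29)*R(-12) = (62 - 29)*(-12*(-5 - 12)) = 33*(-12*(-17)) = 33*204 = 6732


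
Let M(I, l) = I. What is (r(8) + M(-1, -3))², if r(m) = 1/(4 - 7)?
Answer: 16/9 ≈ 1.7778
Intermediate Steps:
r(m) = -⅓ (r(m) = 1/(-3) = -⅓)
(r(8) + M(-1, -3))² = (-⅓ - 1)² = (-4/3)² = 16/9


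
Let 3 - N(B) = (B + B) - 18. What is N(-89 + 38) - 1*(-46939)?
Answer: 47062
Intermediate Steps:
N(B) = 21 - 2*B (N(B) = 3 - ((B + B) - 18) = 3 - (2*B - 18) = 3 - (-18 + 2*B) = 3 + (18 - 2*B) = 21 - 2*B)
N(-89 + 38) - 1*(-46939) = (21 - 2*(-89 + 38)) - 1*(-46939) = (21 - 2*(-51)) + 46939 = (21 + 102) + 46939 = 123 + 46939 = 47062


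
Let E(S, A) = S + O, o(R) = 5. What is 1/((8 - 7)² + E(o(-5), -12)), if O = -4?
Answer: ½ ≈ 0.50000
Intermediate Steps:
E(S, A) = -4 + S (E(S, A) = S - 4 = -4 + S)
1/((8 - 7)² + E(o(-5), -12)) = 1/((8 - 7)² + (-4 + 5)) = 1/(1² + 1) = 1/(1 + 1) = 1/2 = ½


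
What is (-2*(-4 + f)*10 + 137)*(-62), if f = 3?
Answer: -9734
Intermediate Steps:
(-2*(-4 + f)*10 + 137)*(-62) = (-2*(-4 + 3)*10 + 137)*(-62) = (-2*(-1)*10 + 137)*(-62) = (2*10 + 137)*(-62) = (20 + 137)*(-62) = 157*(-62) = -9734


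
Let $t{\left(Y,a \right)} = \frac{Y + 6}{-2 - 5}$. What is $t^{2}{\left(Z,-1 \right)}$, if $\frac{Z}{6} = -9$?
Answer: $\frac{2304}{49} \approx 47.02$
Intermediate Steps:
$Z = -54$ ($Z = 6 \left(-9\right) = -54$)
$t{\left(Y,a \right)} = - \frac{6}{7} - \frac{Y}{7}$ ($t{\left(Y,a \right)} = \frac{6 + Y}{-7} = \left(6 + Y\right) \left(- \frac{1}{7}\right) = - \frac{6}{7} - \frac{Y}{7}$)
$t^{2}{\left(Z,-1 \right)} = \left(- \frac{6}{7} - - \frac{54}{7}\right)^{2} = \left(- \frac{6}{7} + \frac{54}{7}\right)^{2} = \left(\frac{48}{7}\right)^{2} = \frac{2304}{49}$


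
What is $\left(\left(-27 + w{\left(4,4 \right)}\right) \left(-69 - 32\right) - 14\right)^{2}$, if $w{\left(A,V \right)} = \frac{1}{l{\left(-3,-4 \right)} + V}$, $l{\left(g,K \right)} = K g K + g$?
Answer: $\frac{16284822544}{2209} \approx 7.372 \cdot 10^{6}$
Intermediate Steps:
$l{\left(g,K \right)} = g + g K^{2}$ ($l{\left(g,K \right)} = g K^{2} + g = g + g K^{2}$)
$w{\left(A,V \right)} = \frac{1}{-51 + V}$ ($w{\left(A,V \right)} = \frac{1}{- 3 \left(1 + \left(-4\right)^{2}\right) + V} = \frac{1}{- 3 \left(1 + 16\right) + V} = \frac{1}{\left(-3\right) 17 + V} = \frac{1}{-51 + V}$)
$\left(\left(-27 + w{\left(4,4 \right)}\right) \left(-69 - 32\right) - 14\right)^{2} = \left(\left(-27 + \frac{1}{-51 + 4}\right) \left(-69 - 32\right) - 14\right)^{2} = \left(\left(-27 + \frac{1}{-47}\right) \left(-101\right) - 14\right)^{2} = \left(\left(-27 - \frac{1}{47}\right) \left(-101\right) - 14\right)^{2} = \left(\left(- \frac{1270}{47}\right) \left(-101\right) - 14\right)^{2} = \left(\frac{128270}{47} - 14\right)^{2} = \left(\frac{127612}{47}\right)^{2} = \frac{16284822544}{2209}$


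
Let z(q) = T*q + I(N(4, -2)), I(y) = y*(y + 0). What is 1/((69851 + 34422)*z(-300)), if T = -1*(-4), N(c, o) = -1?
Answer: -1/125023327 ≈ -7.9985e-9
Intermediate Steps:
I(y) = y² (I(y) = y*y = y²)
T = 4
z(q) = 1 + 4*q (z(q) = 4*q + (-1)² = 4*q + 1 = 1 + 4*q)
1/((69851 + 34422)*z(-300)) = 1/((69851 + 34422)*(1 + 4*(-300))) = 1/(104273*(1 - 1200)) = (1/104273)/(-1199) = (1/104273)*(-1/1199) = -1/125023327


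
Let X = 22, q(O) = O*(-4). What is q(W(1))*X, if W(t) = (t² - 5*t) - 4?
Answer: 704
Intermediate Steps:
W(t) = -4 + t² - 5*t
q(O) = -4*O
q(W(1))*X = -4*(-4 + 1² - 5*1)*22 = -4*(-4 + 1 - 5)*22 = -4*(-8)*22 = 32*22 = 704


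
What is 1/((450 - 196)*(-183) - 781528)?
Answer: -1/828010 ≈ -1.2077e-6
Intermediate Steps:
1/((450 - 196)*(-183) - 781528) = 1/(254*(-183) - 781528) = 1/(-46482 - 781528) = 1/(-828010) = -1/828010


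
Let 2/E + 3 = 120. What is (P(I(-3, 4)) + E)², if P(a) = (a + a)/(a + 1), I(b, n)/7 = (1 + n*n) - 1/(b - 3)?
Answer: 28957148224/7235033481 ≈ 4.0023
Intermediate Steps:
E = 2/117 (E = 2/(-3 + 120) = 2/117 ≈ 0.017094)
I(b, n) = 7 - 7/(-3 + b) + 7*n² (I(b, n) = 7*((1 + n*n) - 1/(b - 3)) = 7*((1 + n²) - 1/(-3 + b)) = 7*(1 + n² - 1/(-3 + b)) = 7 - 7/(-3 + b) + 7*n²)
P(a) = 2*a/(1 + a) (P(a) = (2*a)/(1 + a) = 2*a/(1 + a))
(P(I(-3, 4)) + E)² = (2*(7*(-4 - 3 - 3*4² - 3*4²)/(-3 - 3))/(1 + 7*(-4 - 3 - 3*4² - 3*4²)/(-3 - 3)) + 2/117)² = (2*(7*(-4 - 3 - 3*16 - 3*16)/(-6))/(1 + 7*(-4 - 3 - 3*16 - 3*16)/(-6)) + 2/117)² = (2*(7*(-⅙)*(-4 - 3 - 48 - 48))/(1 + 7*(-⅙)*(-4 - 3 - 48 - 48)) + 2/117)² = (2*(7*(-⅙)*(-103))/(1 + 7*(-⅙)*(-103)) + 2/117)² = (2*(721/6)/(1 + 721/6) + 2/117)² = (2*(721/6)/(727/6) + 2/117)² = (2*(721/6)*(6/727) + 2/117)² = (1442/727 + 2/117)² = (170168/85059)² = 28957148224/7235033481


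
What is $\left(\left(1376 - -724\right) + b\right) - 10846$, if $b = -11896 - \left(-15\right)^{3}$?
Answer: $-17267$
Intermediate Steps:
$b = -8521$ ($b = -11896 - -3375 = -11896 + 3375 = -8521$)
$\left(\left(1376 - -724\right) + b\right) - 10846 = \left(\left(1376 - -724\right) - 8521\right) - 10846 = \left(\left(1376 + 724\right) - 8521\right) - 10846 = \left(2100 - 8521\right) - 10846 = -6421 - 10846 = -17267$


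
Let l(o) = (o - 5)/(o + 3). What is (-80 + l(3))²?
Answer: 58081/9 ≈ 6453.4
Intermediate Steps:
l(o) = (-5 + o)/(3 + o)
(-80 + l(3))² = (-80 + (-5 + 3)/(3 + 3))² = (-80 - 2/6)² = (-80 + (⅙)*(-2))² = (-80 - ⅓)² = (-241/3)² = 58081/9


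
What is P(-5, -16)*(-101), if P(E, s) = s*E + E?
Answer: -7575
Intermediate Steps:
P(E, s) = E + E*s (P(E, s) = E*s + E = E + E*s)
P(-5, -16)*(-101) = -5*(1 - 16)*(-101) = -5*(-15)*(-101) = 75*(-101) = -7575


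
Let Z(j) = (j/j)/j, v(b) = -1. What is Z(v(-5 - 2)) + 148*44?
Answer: 6511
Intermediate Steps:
Z(j) = 1/j
Z(v(-5 - 2)) + 148*44 = 1/(-1) + 148*44 = -1 + 6512 = 6511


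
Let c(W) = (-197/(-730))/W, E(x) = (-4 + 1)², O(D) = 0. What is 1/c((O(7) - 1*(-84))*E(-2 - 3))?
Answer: 551880/197 ≈ 2801.4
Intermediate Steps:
E(x) = 9 (E(x) = (-3)² = 9)
c(W) = 197/(730*W) (c(W) = (-197*(-1/730))/W = 197/(730*W))
1/c((O(7) - 1*(-84))*E(-2 - 3)) = 1/(197/(730*(((0 - 1*(-84))*9)))) = 1/(197/(730*(((0 + 84)*9)))) = 1/(197/(730*((84*9)))) = 1/((197/730)/756) = 1/((197/730)*(1/756)) = 1/(197/551880) = 551880/197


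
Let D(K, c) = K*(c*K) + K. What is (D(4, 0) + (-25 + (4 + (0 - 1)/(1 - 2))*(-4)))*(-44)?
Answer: 1804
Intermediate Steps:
D(K, c) = K + c*K**2 (D(K, c) = K*(K*c) + K = c*K**2 + K = K + c*K**2)
(D(4, 0) + (-25 + (4 + (0 - 1)/(1 - 2))*(-4)))*(-44) = (4*(1 + 4*0) + (-25 + (4 + (0 - 1)/(1 - 2))*(-4)))*(-44) = (4*(1 + 0) + (-25 + (4 - 1/(-1))*(-4)))*(-44) = (4*1 + (-25 + (4 - 1*(-1))*(-4)))*(-44) = (4 + (-25 + (4 + 1)*(-4)))*(-44) = (4 + (-25 + 5*(-4)))*(-44) = (4 + (-25 - 20))*(-44) = (4 - 45)*(-44) = -41*(-44) = 1804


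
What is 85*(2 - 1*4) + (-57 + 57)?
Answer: -170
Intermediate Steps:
85*(2 - 1*4) + (-57 + 57) = 85*(2 - 4) + 0 = 85*(-2) + 0 = -170 + 0 = -170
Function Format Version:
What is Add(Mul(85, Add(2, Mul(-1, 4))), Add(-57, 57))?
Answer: -170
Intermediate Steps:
Add(Mul(85, Add(2, Mul(-1, 4))), Add(-57, 57)) = Add(Mul(85, Add(2, -4)), 0) = Add(Mul(85, -2), 0) = Add(-170, 0) = -170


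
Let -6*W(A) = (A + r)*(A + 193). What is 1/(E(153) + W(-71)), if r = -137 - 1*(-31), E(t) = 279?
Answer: 1/3878 ≈ 0.00025787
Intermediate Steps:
r = -106 (r = -137 + 31 = -106)
W(A) = -(-106 + A)*(193 + A)/6 (W(A) = -(A - 106)*(A + 193)/6 = -(-106 + A)*(193 + A)/6)
1/(E(153) + W(-71)) = 1/(279 + (10229/3 - 29/2*(-71) - ⅙*(-71)²)) = 1/(279 + (10229/3 + 2059/2 - ⅙*5041)) = 1/(279 + (10229/3 + 2059/2 - 5041/6)) = 1/(279 + 3599) = 1/3878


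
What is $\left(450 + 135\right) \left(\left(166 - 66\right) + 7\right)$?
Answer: $62595$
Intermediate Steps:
$\left(450 + 135\right) \left(\left(166 - 66\right) + 7\right) = 585 \left(100 + 7\right) = 585 \cdot 107 = 62595$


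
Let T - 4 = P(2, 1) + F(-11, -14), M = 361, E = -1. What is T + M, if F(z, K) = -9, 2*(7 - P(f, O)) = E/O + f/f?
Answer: 363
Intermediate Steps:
P(f, O) = 13/2 + 1/(2*O) (P(f, O) = 7 - (-1/O + f/f)/2 = 7 - (-1/O + 1)/2 = 7 - (1 - 1/O)/2 = 7 + (-1/2 + 1/(2*O)) = 13/2 + 1/(2*O))
T = 2 (T = 4 + ((1/2)*(1 + 13*1)/1 - 9) = 4 + ((1/2)*1*(1 + 13) - 9) = 4 + ((1/2)*1*14 - 9) = 4 + (7 - 9) = 4 - 2 = 2)
T + M = 2 + 361 = 363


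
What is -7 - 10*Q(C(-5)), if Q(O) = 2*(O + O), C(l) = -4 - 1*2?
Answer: 233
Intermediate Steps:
C(l) = -6 (C(l) = -4 - 2 = -6)
Q(O) = 4*O (Q(O) = 2*(2*O) = 4*O)
-7 - 10*Q(C(-5)) = -7 - 40*(-6) = -7 - 10*(-24) = -7 + 240 = 233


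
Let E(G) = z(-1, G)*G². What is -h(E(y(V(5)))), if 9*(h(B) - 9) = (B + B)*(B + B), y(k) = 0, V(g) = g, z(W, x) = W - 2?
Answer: -9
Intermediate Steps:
z(W, x) = -2 + W
E(G) = -3*G² (E(G) = (-2 - 1)*G² = -3*G²)
h(B) = 9 + 4*B²/9 (h(B) = 9 + ((B + B)*(B + B))/9 = 9 + ((2*B)*(2*B))/9 = 9 + (4*B²)/9 = 9 + 4*B²/9)
-h(E(y(V(5)))) = -(9 + 4*(-3*0²)²/9) = -(9 + 4*(-3*0)²/9) = -(9 + (4/9)*0²) = -(9 + (4/9)*0) = -(9 + 0) = -1*9 = -9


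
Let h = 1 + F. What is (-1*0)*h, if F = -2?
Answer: 0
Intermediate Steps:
h = -1 (h = 1 - 2 = -1)
(-1*0)*h = -1*0*(-1) = 0*(-1) = 0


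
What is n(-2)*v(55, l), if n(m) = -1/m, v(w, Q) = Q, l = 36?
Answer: 18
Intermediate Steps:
n(-2)*v(55, l) = -1/(-2)*36 = -1*(-1/2)*36 = (1/2)*36 = 18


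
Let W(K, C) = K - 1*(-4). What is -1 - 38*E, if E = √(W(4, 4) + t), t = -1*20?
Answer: -1 - 76*I*√3 ≈ -1.0 - 131.64*I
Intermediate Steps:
W(K, C) = 4 + K (W(K, C) = K + 4 = 4 + K)
t = -20
E = 2*I*√3 (E = √((4 + 4) - 20) = √(8 - 20) = √(-12) = 2*I*√3 ≈ 3.4641*I)
-1 - 38*E = -1 - 76*I*√3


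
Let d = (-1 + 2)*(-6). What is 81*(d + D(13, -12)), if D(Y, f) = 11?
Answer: 405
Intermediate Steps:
d = -6 (d = 1*(-6) = -6)
81*(d + D(13, -12)) = 81*(-6 + 11) = 81*5 = 405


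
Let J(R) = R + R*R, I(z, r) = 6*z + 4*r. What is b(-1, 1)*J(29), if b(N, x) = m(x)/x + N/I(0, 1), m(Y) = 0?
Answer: -435/2 ≈ -217.50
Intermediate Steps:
I(z, r) = 4*r + 6*z
b(N, x) = N/4 (b(N, x) = 0/x + N/(4*1 + 6*0) = 0 + N/(4 + 0) = 0 + N/4 = N/4)
J(R) = R + R²
b(-1, 1)*J(29) = ((¼)*(-1))*(29*(1 + 29)) = -29*30/4 = -¼*870 = -435/2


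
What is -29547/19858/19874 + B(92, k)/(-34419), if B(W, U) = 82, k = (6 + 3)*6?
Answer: -33378925337/13583729984748 ≈ -0.0024573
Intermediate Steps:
k = 54 (k = 9*6 = 54)
-29547/19858/19874 + B(92, k)/(-34419) = -29547/19858/19874 + 82/(-34419) = -29547*1/19858*(1/19874) + 82*(-1/34419) = -29547/19858*1/19874 - 82/34419 = -29547/394657892 - 82/34419 = -33378925337/13583729984748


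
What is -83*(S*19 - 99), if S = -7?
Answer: 19256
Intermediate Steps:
-83*(S*19 - 99) = -83*(-7*19 - 99) = -83*(-133 - 99) = -83*(-232) = 19256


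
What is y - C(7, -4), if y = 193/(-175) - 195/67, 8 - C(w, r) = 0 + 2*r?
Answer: -234656/11725 ≈ -20.013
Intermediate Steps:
C(w, r) = 8 - 2*r (C(w, r) = 8 - (0 + 2*r) = 8 - 2*r)
y = -47056/11725 (y = 193*(-1/175) - 195*1/67 = -193/175 - 195/67 = -47056/11725 ≈ -4.0133)
y - C(7, -4) = -47056/11725 - (8 - 2*(-4)) = -47056/11725 - (8 + 8) = -47056/11725 - 1*16 = -47056/11725 - 16 = -234656/11725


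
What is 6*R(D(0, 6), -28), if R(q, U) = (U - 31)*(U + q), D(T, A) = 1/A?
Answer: 9853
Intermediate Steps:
R(q, U) = (-31 + U)*(U + q)
6*R(D(0, 6), -28) = 6*((-28)² - 31*(-28) - 31/6 - 28/6) = 6*(784 + 868 - 31*⅙ - 28*⅙) = 6*(784 + 868 - 31/6 - 14/3) = 6*(9853/6) = 9853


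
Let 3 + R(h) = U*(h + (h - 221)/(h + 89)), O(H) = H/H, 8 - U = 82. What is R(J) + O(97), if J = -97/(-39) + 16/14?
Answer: -167362589/1725906 ≈ -96.971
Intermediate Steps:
U = -74 (U = 8 - 1*82 = 8 - 82 = -74)
O(H) = 1
J = 991/273 (J = -97*(-1/39) + 16*(1/14) = 97/39 + 8/7 = 991/273 ≈ 3.6300)
R(h) = -3 - 74*h - 74*(-221 + h)/(89 + h) (R(h) = -3 - 74*(h + (h - 221)/(h + 89)) = -3 - 74*(h + (-221 + h)/(89 + h)) = -3 + (-74*h - 74*(-221 + h)/(89 + h)) = -3 - 74*h - 74*(-221 + h)/(89 + h))
R(J) + O(97) = (16087 - 6663*991/273 - 74*(991/273)**2)/(89 + 991/273) + 1 = (16087 - 2201011/91 - 74*982081/74529)/(25288/273) + 1 = 273*(16087 - 2201011/91 - 72673994/74529)/25288 + 1 = (273/25288)*(-676353980/74529) + 1 = -169088495/1725906 + 1 = -167362589/1725906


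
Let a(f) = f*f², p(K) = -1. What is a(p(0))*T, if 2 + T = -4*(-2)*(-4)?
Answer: 34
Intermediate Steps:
a(f) = f³
T = -34 (T = -2 - 4*(-2)*(-4) = -2 + 8*(-4) = -2 - 32 = -34)
a(p(0))*T = (-1)³*(-34) = -1*(-34) = 34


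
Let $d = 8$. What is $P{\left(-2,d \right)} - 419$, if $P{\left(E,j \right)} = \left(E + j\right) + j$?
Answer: $-405$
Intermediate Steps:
$P{\left(E,j \right)} = E + 2 j$
$P{\left(-2,d \right)} - 419 = \left(-2 + 2 \cdot 8\right) - 419 = \left(-2 + 16\right) - 419 = 14 - 419 = -405$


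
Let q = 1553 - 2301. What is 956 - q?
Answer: 1704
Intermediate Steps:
q = -748
956 - q = 956 - 1*(-748) = 956 + 748 = 1704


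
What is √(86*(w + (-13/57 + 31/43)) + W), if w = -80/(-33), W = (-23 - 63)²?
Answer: 2*√83505741/209 ≈ 87.446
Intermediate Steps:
W = 7396 (W = (-86)² = 7396)
w = 80/33 (w = -80*(-1/33) = 80/33 ≈ 2.4242)
√(86*(w + (-13/57 + 31/43)) + W) = √(86*(80/33 + (-13/57 + 31/43)) + 7396) = √(86*(80/33 + 1208/2451) + 7396) = √(86*(26216/8987) + 7396) = √(52432/209 + 7396) = √(1598196/209) = 2*√83505741/209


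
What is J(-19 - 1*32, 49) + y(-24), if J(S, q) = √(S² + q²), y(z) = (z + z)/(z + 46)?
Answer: -24/11 + √5002 ≈ 68.543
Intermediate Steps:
y(z) = 2*z/(46 + z) (y(z) = (2*z)/(46 + z) = 2*z/(46 + z))
J(-19 - 1*32, 49) + y(-24) = √((-19 - 1*32)² + 49²) + 2*(-24)/(46 - 24) = √((-19 - 32)² + 2401) + 2*(-24)/22 = √((-51)² + 2401) + 2*(-24)*(1/22) = √(2601 + 2401) - 24/11 = √5002 - 24/11 = -24/11 + √5002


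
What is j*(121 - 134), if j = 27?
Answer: -351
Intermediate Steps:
j*(121 - 134) = 27*(121 - 134) = 27*(-13) = -351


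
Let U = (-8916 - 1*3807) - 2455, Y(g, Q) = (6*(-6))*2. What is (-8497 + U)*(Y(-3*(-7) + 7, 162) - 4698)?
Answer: 112929750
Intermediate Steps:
Y(g, Q) = -72 (Y(g, Q) = -36*2 = -72)
U = -15178 (U = (-8916 - 3807) - 2455 = -12723 - 2455 = -15178)
(-8497 + U)*(Y(-3*(-7) + 7, 162) - 4698) = (-8497 - 15178)*(-72 - 4698) = -23675*(-4770) = 112929750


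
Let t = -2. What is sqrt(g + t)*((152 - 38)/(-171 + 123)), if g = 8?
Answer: -19*sqrt(6)/8 ≈ -5.8175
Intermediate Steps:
sqrt(g + t)*((152 - 38)/(-171 + 123)) = sqrt(8 - 2)*((152 - 38)/(-171 + 123)) = sqrt(6)*(114/(-48)) = sqrt(6)*(114*(-1/48)) = sqrt(6)*(-19/8) = -19*sqrt(6)/8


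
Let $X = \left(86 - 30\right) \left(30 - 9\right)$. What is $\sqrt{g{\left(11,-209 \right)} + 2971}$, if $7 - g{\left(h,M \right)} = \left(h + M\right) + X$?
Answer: $20 \sqrt{5} \approx 44.721$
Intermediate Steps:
$X = 1176$ ($X = 56 \cdot 21 = 1176$)
$g{\left(h,M \right)} = -1169 - M - h$ ($g{\left(h,M \right)} = 7 - \left(\left(h + M\right) + 1176\right) = 7 - \left(\left(M + h\right) + 1176\right) = 7 - \left(1176 + M + h\right) = -1169 - M - h$)
$\sqrt{g{\left(11,-209 \right)} + 2971} = \sqrt{\left(-1169 - -209 - 11\right) + 2971} = \sqrt{\left(-1169 + 209 - 11\right) + 2971} = \sqrt{-971 + 2971} = \sqrt{2000} = 20 \sqrt{5}$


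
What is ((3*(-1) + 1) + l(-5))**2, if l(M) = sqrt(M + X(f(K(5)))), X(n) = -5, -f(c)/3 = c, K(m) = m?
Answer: (2 - I*sqrt(10))**2 ≈ -6.0 - 12.649*I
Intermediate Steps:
f(c) = -3*c
l(M) = sqrt(-5 + M) (l(M) = sqrt(M - 5) = sqrt(-5 + M))
((3*(-1) + 1) + l(-5))**2 = ((3*(-1) + 1) + sqrt(-5 - 5))**2 = ((-3 + 1) + sqrt(-10))**2 = (-2 + I*sqrt(10))**2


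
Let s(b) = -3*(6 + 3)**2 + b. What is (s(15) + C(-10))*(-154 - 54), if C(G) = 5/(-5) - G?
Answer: 45552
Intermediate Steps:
C(G) = -1 - G (C(G) = 5*(-1/5) - G = -1 - G)
s(b) = -243 + b (s(b) = -3*9**2 + b = -3*81 + b = -243 + b)
(s(15) + C(-10))*(-154 - 54) = ((-243 + 15) + (-1 - 1*(-10)))*(-154 - 54) = (-228 + (-1 + 10))*(-208) = (-228 + 9)*(-208) = -219*(-208) = 45552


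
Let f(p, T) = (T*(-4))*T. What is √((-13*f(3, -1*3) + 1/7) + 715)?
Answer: √57974/7 ≈ 34.397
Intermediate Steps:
f(p, T) = -4*T² (f(p, T) = (-4*T)*T = -4*T²)
√((-13*f(3, -1*3) + 1/7) + 715) = √((-(-52)*(-1*3)² + 1/7) + 715) = √((-(-52)*(-3)² + ⅐) + 715) = √((-(-52)*9 + ⅐) + 715) = √((-13*(-36) + ⅐) + 715) = √((468 + ⅐) + 715) = √(3277/7 + 715) = √(8282/7) = √57974/7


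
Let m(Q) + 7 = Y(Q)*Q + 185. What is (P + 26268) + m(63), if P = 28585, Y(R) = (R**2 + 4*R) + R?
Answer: 324923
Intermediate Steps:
Y(R) = R**2 + 5*R
m(Q) = 178 + Q**2*(5 + Q) (m(Q) = -7 + ((Q*(5 + Q))*Q + 185) = -7 + (Q**2*(5 + Q) + 185) = -7 + (185 + Q**2*(5 + Q)) = 178 + Q**2*(5 + Q))
(P + 26268) + m(63) = (28585 + 26268) + (178 + 63**2*(5 + 63)) = 54853 + (178 + 3969*68) = 54853 + (178 + 269892) = 54853 + 270070 = 324923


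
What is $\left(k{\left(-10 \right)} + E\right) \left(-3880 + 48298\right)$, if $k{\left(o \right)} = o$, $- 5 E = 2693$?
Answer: $- \frac{121838574}{5} \approx -2.4368 \cdot 10^{7}$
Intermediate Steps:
$E = - \frac{2693}{5}$ ($E = \left(- \frac{1}{5}\right) 2693 = - \frac{2693}{5} \approx -538.6$)
$\left(k{\left(-10 \right)} + E\right) \left(-3880 + 48298\right) = \left(-10 - \frac{2693}{5}\right) \left(-3880 + 48298\right) = \left(- \frac{2743}{5}\right) 44418 = - \frac{121838574}{5}$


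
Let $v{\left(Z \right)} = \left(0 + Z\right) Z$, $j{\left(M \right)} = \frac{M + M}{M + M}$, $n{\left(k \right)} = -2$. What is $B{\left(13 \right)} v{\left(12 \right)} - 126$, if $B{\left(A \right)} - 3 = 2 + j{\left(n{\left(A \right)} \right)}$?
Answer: $738$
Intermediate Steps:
$j{\left(M \right)} = 1$ ($j{\left(M \right)} = \frac{2 M}{2 M} = 2 M \frac{1}{2 M} = 1$)
$v{\left(Z \right)} = Z^{2}$ ($v{\left(Z \right)} = Z Z = Z^{2}$)
$B{\left(A \right)} = 6$ ($B{\left(A \right)} = 3 + \left(2 + 1\right) = 3 + 3 = 6$)
$B{\left(13 \right)} v{\left(12 \right)} - 126 = 6 \cdot 12^{2} - 126 = 6 \cdot 144 - 126 = 864 - 126 = 738$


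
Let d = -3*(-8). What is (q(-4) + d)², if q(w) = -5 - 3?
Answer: 256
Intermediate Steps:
q(w) = -8
d = 24
(q(-4) + d)² = (-8 + 24)² = 16² = 256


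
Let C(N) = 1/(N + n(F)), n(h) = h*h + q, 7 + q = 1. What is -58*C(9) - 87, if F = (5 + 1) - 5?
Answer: -203/2 ≈ -101.50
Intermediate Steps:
q = -6 (q = -7 + 1 = -6)
F = 1 (F = 6 - 5 = 1)
n(h) = -6 + h**2 (n(h) = h*h - 6 = h**2 - 6 = -6 + h**2)
C(N) = 1/(-5 + N) (C(N) = 1/(N + (-6 + 1**2)) = 1/(N + (-6 + 1)) = 1/(N - 5) = 1/(-5 + N))
-58*C(9) - 87 = -58/(-5 + 9) - 87 = -58/4 - 87 = -58*1/4 - 87 = -29/2 - 87 = -203/2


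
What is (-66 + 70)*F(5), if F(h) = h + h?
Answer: 40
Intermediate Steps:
F(h) = 2*h
(-66 + 70)*F(5) = (-66 + 70)*(2*5) = 4*10 = 40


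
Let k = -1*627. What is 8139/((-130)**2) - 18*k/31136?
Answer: 55518663/65774800 ≈ 0.84407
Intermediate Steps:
k = -627
8139/((-130)**2) - 18*k/31136 = 8139/((-130)**2) - 18*(-627)/31136 = 8139/16900 + 11286*(1/31136) = 8139*(1/16900) + 5643/15568 = 8139/16900 + 5643/15568 = 55518663/65774800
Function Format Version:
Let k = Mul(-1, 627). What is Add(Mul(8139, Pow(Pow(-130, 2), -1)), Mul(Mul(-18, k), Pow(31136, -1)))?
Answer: Rational(55518663, 65774800) ≈ 0.84407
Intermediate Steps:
k = -627
Add(Mul(8139, Pow(Pow(-130, 2), -1)), Mul(Mul(-18, k), Pow(31136, -1))) = Add(Mul(8139, Pow(Pow(-130, 2), -1)), Mul(Mul(-18, -627), Pow(31136, -1))) = Add(Mul(8139, Pow(16900, -1)), Mul(11286, Rational(1, 31136))) = Add(Mul(8139, Rational(1, 16900)), Rational(5643, 15568)) = Add(Rational(8139, 16900), Rational(5643, 15568)) = Rational(55518663, 65774800)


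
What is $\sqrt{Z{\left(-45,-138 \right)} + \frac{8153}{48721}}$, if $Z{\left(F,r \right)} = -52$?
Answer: $\frac{i \sqrt{123037041419}}{48721} \approx 7.1995 i$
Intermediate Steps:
$\sqrt{Z{\left(-45,-138 \right)} + \frac{8153}{48721}} = \sqrt{-52 + \frac{8153}{48721}} = \sqrt{- \frac{2525339}{48721}} = \frac{i \sqrt{123037041419}}{48721}$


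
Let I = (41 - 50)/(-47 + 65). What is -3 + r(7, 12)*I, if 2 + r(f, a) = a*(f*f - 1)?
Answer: -290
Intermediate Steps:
r(f, a) = -2 + a*(-1 + f²) (r(f, a) = -2 + a*(f*f - 1) = -2 + a*(f² - 1) = -2 + a*(-1 + f²))
I = -½ (I = -9/18 = -9*1/18 = -½ ≈ -0.50000)
-3 + r(7, 12)*I = -3 + (-2 - 1*12 + 12*7²)*(-½) = -3 + (-2 - 12 + 12*49)*(-½) = -3 + (-2 - 12 + 588)*(-½) = -3 + 574*(-½) = -3 - 287 = -290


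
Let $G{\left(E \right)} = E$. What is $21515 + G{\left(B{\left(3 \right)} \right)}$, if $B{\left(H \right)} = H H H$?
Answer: $21542$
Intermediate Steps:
$B{\left(H \right)} = H^{3}$ ($B{\left(H \right)} = H^{2} H = H^{3}$)
$21515 + G{\left(B{\left(3 \right)} \right)} = 21515 + 3^{3} = 21515 + 27 = 21542$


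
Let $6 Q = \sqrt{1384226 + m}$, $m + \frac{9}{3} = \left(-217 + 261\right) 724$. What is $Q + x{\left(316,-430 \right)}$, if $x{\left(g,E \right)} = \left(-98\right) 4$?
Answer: $-392 + \frac{\sqrt{1416079}}{6} \approx -193.67$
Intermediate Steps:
$m = 31853$ ($m = -3 + \left(-217 + 261\right) 724 = -3 + 44 \cdot 724 = -3 + 31856 = 31853$)
$x{\left(g,E \right)} = -392$
$Q = \frac{\sqrt{1416079}}{6}$ ($Q = \frac{\sqrt{1384226 + 31853}}{6} = \frac{\sqrt{1416079}}{6} \approx 198.33$)
$Q + x{\left(316,-430 \right)} = \frac{\sqrt{1416079}}{6} - 392 = -392 + \frac{\sqrt{1416079}}{6}$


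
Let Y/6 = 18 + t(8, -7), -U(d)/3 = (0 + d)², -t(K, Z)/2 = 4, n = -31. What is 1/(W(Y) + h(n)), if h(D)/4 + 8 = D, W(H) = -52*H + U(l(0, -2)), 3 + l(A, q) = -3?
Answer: -1/3384 ≈ -0.00029551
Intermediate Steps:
l(A, q) = -6 (l(A, q) = -3 - 3 = -6)
t(K, Z) = -8 (t(K, Z) = -2*4 = -8)
U(d) = -3*d² (U(d) = -3*(0 + d)² = -3*d²)
Y = 60 (Y = 6*(18 - 8) = 6*10 = 60)
W(H) = -108 - 52*H (W(H) = -52*H - 3*(-6)² = -52*H - 3*36 = -52*H - 108 = -108 - 52*H)
h(D) = -32 + 4*D
1/(W(Y) + h(n)) = 1/((-108 - 52*60) + (-32 + 4*(-31))) = 1/((-108 - 3120) + (-32 - 124)) = 1/(-3228 - 156) = 1/(-3384) = -1/3384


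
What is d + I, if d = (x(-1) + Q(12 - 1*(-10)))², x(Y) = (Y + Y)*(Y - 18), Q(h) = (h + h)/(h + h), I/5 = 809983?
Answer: 4051436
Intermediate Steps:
I = 4049915 (I = 5*809983 = 4049915)
Q(h) = 1 (Q(h) = (2*h)/((2*h)) = (2*h)*(1/(2*h)) = 1)
x(Y) = 2*Y*(-18 + Y) (x(Y) = (2*Y)*(-18 + Y) = 2*Y*(-18 + Y))
d = 1521 (d = (2*(-1)*(-18 - 1) + 1)² = (2*(-1)*(-19) + 1)² = (38 + 1)² = 39² = 1521)
d + I = 1521 + 4049915 = 4051436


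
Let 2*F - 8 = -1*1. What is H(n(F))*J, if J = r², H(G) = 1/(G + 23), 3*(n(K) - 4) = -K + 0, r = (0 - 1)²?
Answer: 6/155 ≈ 0.038710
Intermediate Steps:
r = 1 (r = (-1)² = 1)
F = 7/2 (F = 4 + (-1*1)/2 = 4 + (½)*(-1) = 4 - ½ = 7/2 ≈ 3.5000)
n(K) = 4 - K/3 (n(K) = 4 + (-K + 0)/3 = 4 + (-K)/3 = 4 - K/3)
H(G) = 1/(23 + G)
J = 1 (J = 1² = 1)
H(n(F))*J = 1/(23 + (4 - ⅓*7/2)) = 1/(23 + (4 - 7/6)) = 1/(23 + 17/6) = 1/(155/6) = (6/155)*1 = 6/155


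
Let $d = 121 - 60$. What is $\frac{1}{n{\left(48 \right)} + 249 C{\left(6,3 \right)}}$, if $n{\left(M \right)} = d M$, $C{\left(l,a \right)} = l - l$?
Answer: $\frac{1}{2928} \approx 0.00034153$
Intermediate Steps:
$d = 61$
$C{\left(l,a \right)} = 0$
$n{\left(M \right)} = 61 M$
$\frac{1}{n{\left(48 \right)} + 249 C{\left(6,3 \right)}} = \frac{1}{61 \cdot 48 + 249 \cdot 0} = \frac{1}{2928 + 0} = \frac{1}{2928}$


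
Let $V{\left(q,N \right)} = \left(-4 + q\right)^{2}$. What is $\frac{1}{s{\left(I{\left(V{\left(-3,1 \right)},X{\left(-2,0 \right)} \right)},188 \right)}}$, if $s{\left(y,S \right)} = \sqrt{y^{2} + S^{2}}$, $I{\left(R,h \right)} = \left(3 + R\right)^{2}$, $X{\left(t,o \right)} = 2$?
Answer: $\frac{\sqrt{459185}}{1836740} \approx 0.00036893$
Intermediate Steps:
$s{\left(y,S \right)} = \sqrt{S^{2} + y^{2}}$
$\frac{1}{s{\left(I{\left(V{\left(-3,1 \right)},X{\left(-2,0 \right)} \right)},188 \right)}} = \frac{1}{\sqrt{188^{2} + \left(\left(3 + \left(-4 - 3\right)^{2}\right)^{2}\right)^{2}}} = \frac{1}{\sqrt{35344 + \left(\left(3 + \left(-7\right)^{2}\right)^{2}\right)^{2}}} = \frac{1}{\sqrt{35344 + \left(\left(3 + 49\right)^{2}\right)^{2}}} = \frac{1}{\sqrt{35344 + \left(52^{2}\right)^{2}}} = \frac{1}{\sqrt{35344 + 2704^{2}}} = \frac{1}{\sqrt{35344 + 7311616}} = \frac{1}{\sqrt{7346960}} = \frac{1}{4 \sqrt{459185}} = \frac{\sqrt{459185}}{1836740}$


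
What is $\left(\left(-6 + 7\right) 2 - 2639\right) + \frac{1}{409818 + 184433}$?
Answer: $- \frac{1567039886}{594251} \approx -2637.0$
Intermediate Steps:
$\left(\left(-6 + 7\right) 2 - 2639\right) + \frac{1}{409818 + 184433} = \left(1 \cdot 2 - 2639\right) + \frac{1}{594251} = \left(2 - 2639\right) + \frac{1}{594251} = -2637 + \frac{1}{594251} = - \frac{1567039886}{594251}$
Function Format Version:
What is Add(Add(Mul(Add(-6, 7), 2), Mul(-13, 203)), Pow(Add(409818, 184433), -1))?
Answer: Rational(-1567039886, 594251) ≈ -2637.0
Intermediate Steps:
Add(Add(Mul(Add(-6, 7), 2), Mul(-13, 203)), Pow(Add(409818, 184433), -1)) = Add(Add(Mul(1, 2), -2639), Pow(594251, -1)) = Add(Add(2, -2639), Rational(1, 594251)) = Add(-2637, Rational(1, 594251)) = Rational(-1567039886, 594251)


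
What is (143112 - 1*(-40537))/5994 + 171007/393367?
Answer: 73266472141/2357841798 ≈ 31.074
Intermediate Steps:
(143112 - 1*(-40537))/5994 + 171007/393367 = (143112 + 40537)*(1/5994) + 171007*(1/393367) = 183649*(1/5994) + 171007/393367 = 183649/5994 + 171007/393367 = 73266472141/2357841798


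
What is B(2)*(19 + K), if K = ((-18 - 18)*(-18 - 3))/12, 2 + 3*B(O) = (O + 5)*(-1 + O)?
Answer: 410/3 ≈ 136.67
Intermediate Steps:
B(O) = -2/3 + (-1 + O)*(5 + O)/3 (B(O) = -2/3 + ((O + 5)*(-1 + O))/3 = -2/3 + ((5 + O)*(-1 + O))/3 = -2/3 + ((-1 + O)*(5 + O))/3 = -2/3 + (-1 + O)*(5 + O)/3)
K = 63 (K = -36*(-21)*(1/12) = 756*(1/12) = 63)
B(2)*(19 + K) = (-7/3 + (1/3)*2**2 + (4/3)*2)*(19 + 63) = (-7/3 + (1/3)*4 + 8/3)*82 = (-7/3 + 4/3 + 8/3)*82 = (5/3)*82 = 410/3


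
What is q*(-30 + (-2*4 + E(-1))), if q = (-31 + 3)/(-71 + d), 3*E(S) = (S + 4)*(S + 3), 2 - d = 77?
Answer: -504/73 ≈ -6.9041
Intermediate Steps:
d = -75 (d = 2 - 1*77 = 2 - 77 = -75)
E(S) = (3 + S)*(4 + S)/3 (E(S) = ((S + 4)*(S + 3))/3 = ((4 + S)*(3 + S))/3 = ((3 + S)*(4 + S))/3 = (3 + S)*(4 + S)/3)
q = 14/73 (q = (-31 + 3)/(-71 - 75) = -28/(-146) = -28*(-1/146) = 14/73 ≈ 0.19178)
q*(-30 + (-2*4 + E(-1))) = 14*(-30 + (-2*4 + (4 + (⅓)*(-1)² + (7/3)*(-1))))/73 = 14*(-30 + (-8 + (4 + (⅓)*1 - 7/3)))/73 = 14*(-30 + (-8 + (4 + ⅓ - 7/3)))/73 = 14*(-30 + (-8 + 2))/73 = 14*(-30 - 6)/73 = (14/73)*(-36) = -504/73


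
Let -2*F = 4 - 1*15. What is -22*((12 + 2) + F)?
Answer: -429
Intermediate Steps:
F = 11/2 (F = -(4 - 1*15)/2 = -(4 - 15)/2 = -½*(-11) = 11/2 ≈ 5.5000)
-22*((12 + 2) + F) = -22*((12 + 2) + 11/2) = -22*(14 + 11/2) = -22*39/2 = -429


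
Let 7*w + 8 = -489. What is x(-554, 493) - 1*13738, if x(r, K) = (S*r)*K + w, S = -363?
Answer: 99129477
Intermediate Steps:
w = -71 (w = -8/7 + (1/7)*(-489) = -8/7 - 489/7 = -71)
x(r, K) = -71 - 363*K*r (x(r, K) = (-363*r)*K - 71 = -363*K*r - 71 = -71 - 363*K*r)
x(-554, 493) - 1*13738 = (-71 - 363*493*(-554)) - 1*13738 = (-71 + 99143286) - 13738 = 99143215 - 13738 = 99129477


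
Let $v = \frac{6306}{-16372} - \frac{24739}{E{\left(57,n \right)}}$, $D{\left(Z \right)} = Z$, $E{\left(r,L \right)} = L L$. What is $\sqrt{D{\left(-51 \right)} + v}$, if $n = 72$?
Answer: $\frac{i \sqrt{4877026490395}}{294696} \approx 7.4938 i$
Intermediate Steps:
$E{\left(r,L \right)} = L^{2}$
$v = - \frac{109429303}{21218112}$ ($v = \frac{6306}{-16372} - \frac{24739}{72^{2}} = 6306 \left(- \frac{1}{16372}\right) - \frac{24739}{5184} = - \frac{3153}{8186} - \frac{24739}{5184} = - \frac{109429303}{21218112} \approx -5.1574$)
$\sqrt{D{\left(-51 \right)} + v} = \sqrt{-51 - \frac{109429303}{21218112}} = \sqrt{- \frac{1191553015}{21218112}} = \frac{i \sqrt{4877026490395}}{294696}$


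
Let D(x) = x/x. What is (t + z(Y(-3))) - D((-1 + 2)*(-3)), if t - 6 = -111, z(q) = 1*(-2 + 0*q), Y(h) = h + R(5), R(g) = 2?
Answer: -108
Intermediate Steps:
Y(h) = 2 + h (Y(h) = h + 2 = 2 + h)
z(q) = -2 (z(q) = 1*(-2 + 0) = 1*(-2) = -2)
t = -105 (t = 6 - 111 = -105)
D(x) = 1
(t + z(Y(-3))) - D((-1 + 2)*(-3)) = (-105 - 2) - 1*1 = -107 - 1 = -108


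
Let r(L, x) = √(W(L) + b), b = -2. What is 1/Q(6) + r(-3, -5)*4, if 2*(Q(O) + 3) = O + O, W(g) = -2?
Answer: ⅓ + 8*I ≈ 0.33333 + 8.0*I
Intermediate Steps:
Q(O) = -3 + O (Q(O) = -3 + (O + O)/2 = -3 + (2*O)/2 = -3 + O)
r(L, x) = 2*I (r(L, x) = √(-2 - 2) = √(-4) = 2*I)
1/Q(6) + r(-3, -5)*4 = 1/(-3 + 6) + (2*I)*4 = 1/3 + 8*I = ⅓ + 8*I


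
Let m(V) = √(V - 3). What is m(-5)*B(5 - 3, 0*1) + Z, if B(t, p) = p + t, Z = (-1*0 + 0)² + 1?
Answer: 1 + 4*I*√2 ≈ 1.0 + 5.6569*I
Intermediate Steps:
m(V) = √(-3 + V)
Z = 1 (Z = (0 + 0)² + 1 = 0² + 1 = 0 + 1 = 1)
m(-5)*B(5 - 3, 0*1) + Z = √(-3 - 5)*(0*1 + (5 - 3)) + 1 = √(-8)*(0 + 2) + 1 = (2*I*√2)*2 + 1 = 4*I*√2 + 1 = 1 + 4*I*√2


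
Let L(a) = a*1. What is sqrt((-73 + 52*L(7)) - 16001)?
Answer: I*sqrt(15710) ≈ 125.34*I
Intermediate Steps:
L(a) = a
sqrt((-73 + 52*L(7)) - 16001) = sqrt((-73 + 52*7) - 16001) = sqrt((-73 + 364) - 16001) = sqrt(291 - 16001) = sqrt(-15710) = I*sqrt(15710)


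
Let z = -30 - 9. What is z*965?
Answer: -37635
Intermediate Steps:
z = -39
z*965 = -39*965 = -37635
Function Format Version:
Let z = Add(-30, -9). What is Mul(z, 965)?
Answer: -37635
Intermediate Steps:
z = -39
Mul(z, 965) = Mul(-39, 965) = -37635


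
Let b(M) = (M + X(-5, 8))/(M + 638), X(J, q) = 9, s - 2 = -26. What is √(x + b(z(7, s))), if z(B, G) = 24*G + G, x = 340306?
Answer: √491379406/38 ≈ 583.34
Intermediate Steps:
s = -24 (s = 2 - 26 = -24)
z(B, G) = 25*G
b(M) = (9 + M)/(638 + M) (b(M) = (M + 9)/(M + 638) = (9 + M)/(638 + M))
√(x + b(z(7, s))) = √(340306 + (9 + 25*(-24))/(638 + 25*(-24))) = √(340306 + (9 - 600)/(638 - 600)) = √(340306 - 591/38) = √(12931037/38) = √491379406/38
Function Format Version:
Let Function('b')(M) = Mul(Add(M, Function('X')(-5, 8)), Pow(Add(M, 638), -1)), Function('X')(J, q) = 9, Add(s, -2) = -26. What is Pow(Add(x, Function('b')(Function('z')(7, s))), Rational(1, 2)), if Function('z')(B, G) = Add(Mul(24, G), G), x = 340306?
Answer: Mul(Rational(1, 38), Pow(491379406, Rational(1, 2))) ≈ 583.34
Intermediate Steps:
s = -24 (s = Add(2, -26) = -24)
Function('z')(B, G) = Mul(25, G)
Function('b')(M) = Mul(Pow(Add(638, M), -1), Add(9, M)) (Function('b')(M) = Mul(Add(M, 9), Pow(Add(M, 638), -1)) = Mul(Add(9, M), Pow(Add(638, M), -1)) = Mul(Pow(Add(638, M), -1), Add(9, M)))
Pow(Add(x, Function('b')(Function('z')(7, s))), Rational(1, 2)) = Pow(Add(340306, Mul(Pow(Add(638, Mul(25, -24)), -1), Add(9, Mul(25, -24)))), Rational(1, 2)) = Pow(Add(340306, Mul(Pow(Add(638, -600), -1), Add(9, -600))), Rational(1, 2)) = Pow(Add(340306, Mul(Pow(38, -1), -591)), Rational(1, 2)) = Pow(Add(340306, Mul(Rational(1, 38), -591)), Rational(1, 2)) = Pow(Add(340306, Rational(-591, 38)), Rational(1, 2)) = Pow(Rational(12931037, 38), Rational(1, 2)) = Mul(Rational(1, 38), Pow(491379406, Rational(1, 2)))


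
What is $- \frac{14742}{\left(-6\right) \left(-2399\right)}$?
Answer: $- \frac{2457}{2399} \approx -1.0242$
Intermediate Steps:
$- \frac{14742}{\left(-6\right) \left(-2399\right)} = - \frac{14742}{14394} = \left(-14742\right) \frac{1}{14394} = - \frac{2457}{2399}$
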